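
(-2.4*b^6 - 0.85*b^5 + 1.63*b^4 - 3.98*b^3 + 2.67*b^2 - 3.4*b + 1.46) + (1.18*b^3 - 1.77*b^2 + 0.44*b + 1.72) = -2.4*b^6 - 0.85*b^5 + 1.63*b^4 - 2.8*b^3 + 0.9*b^2 - 2.96*b + 3.18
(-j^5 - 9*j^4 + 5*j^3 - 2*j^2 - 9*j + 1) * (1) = -j^5 - 9*j^4 + 5*j^3 - 2*j^2 - 9*j + 1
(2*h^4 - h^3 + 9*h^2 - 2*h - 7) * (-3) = -6*h^4 + 3*h^3 - 27*h^2 + 6*h + 21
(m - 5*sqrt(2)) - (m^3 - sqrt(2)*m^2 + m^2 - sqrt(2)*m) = -m^3 - m^2 + sqrt(2)*m^2 + m + sqrt(2)*m - 5*sqrt(2)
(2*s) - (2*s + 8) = -8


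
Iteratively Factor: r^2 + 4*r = (r)*(r + 4)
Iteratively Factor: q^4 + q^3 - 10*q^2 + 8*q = (q - 1)*(q^3 + 2*q^2 - 8*q) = (q - 1)*(q + 4)*(q^2 - 2*q) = q*(q - 1)*(q + 4)*(q - 2)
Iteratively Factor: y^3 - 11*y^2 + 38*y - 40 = (y - 4)*(y^2 - 7*y + 10) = (y - 5)*(y - 4)*(y - 2)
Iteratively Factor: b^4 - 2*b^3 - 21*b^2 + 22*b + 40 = (b + 1)*(b^3 - 3*b^2 - 18*b + 40) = (b - 2)*(b + 1)*(b^2 - b - 20) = (b - 2)*(b + 1)*(b + 4)*(b - 5)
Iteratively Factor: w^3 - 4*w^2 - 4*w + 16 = (w - 4)*(w^2 - 4) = (w - 4)*(w - 2)*(w + 2)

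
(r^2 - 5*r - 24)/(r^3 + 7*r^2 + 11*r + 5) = (r^2 - 5*r - 24)/(r^3 + 7*r^2 + 11*r + 5)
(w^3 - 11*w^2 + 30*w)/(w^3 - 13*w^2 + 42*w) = (w - 5)/(w - 7)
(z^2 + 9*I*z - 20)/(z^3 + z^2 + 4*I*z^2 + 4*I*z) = (z + 5*I)/(z*(z + 1))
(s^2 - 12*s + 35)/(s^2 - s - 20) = (s - 7)/(s + 4)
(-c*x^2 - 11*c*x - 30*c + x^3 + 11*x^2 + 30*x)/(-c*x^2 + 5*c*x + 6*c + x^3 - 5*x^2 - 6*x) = (x^2 + 11*x + 30)/(x^2 - 5*x - 6)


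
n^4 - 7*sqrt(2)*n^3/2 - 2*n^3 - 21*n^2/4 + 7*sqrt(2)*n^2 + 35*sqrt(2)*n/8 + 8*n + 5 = (n - 5/2)*(n + 1/2)*(n - 4*sqrt(2))*(n + sqrt(2)/2)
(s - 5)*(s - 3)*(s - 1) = s^3 - 9*s^2 + 23*s - 15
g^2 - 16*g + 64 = (g - 8)^2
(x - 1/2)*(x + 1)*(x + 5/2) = x^3 + 3*x^2 + 3*x/4 - 5/4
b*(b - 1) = b^2 - b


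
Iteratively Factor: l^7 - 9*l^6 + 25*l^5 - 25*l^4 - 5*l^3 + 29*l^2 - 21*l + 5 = (l - 1)*(l^6 - 8*l^5 + 17*l^4 - 8*l^3 - 13*l^2 + 16*l - 5) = (l - 1)*(l + 1)*(l^5 - 9*l^4 + 26*l^3 - 34*l^2 + 21*l - 5) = (l - 1)^2*(l + 1)*(l^4 - 8*l^3 + 18*l^2 - 16*l + 5) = (l - 1)^3*(l + 1)*(l^3 - 7*l^2 + 11*l - 5) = (l - 5)*(l - 1)^3*(l + 1)*(l^2 - 2*l + 1) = (l - 5)*(l - 1)^4*(l + 1)*(l - 1)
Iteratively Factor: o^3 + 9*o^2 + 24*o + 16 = (o + 4)*(o^2 + 5*o + 4) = (o + 4)^2*(o + 1)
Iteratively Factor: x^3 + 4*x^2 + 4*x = (x + 2)*(x^2 + 2*x) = x*(x + 2)*(x + 2)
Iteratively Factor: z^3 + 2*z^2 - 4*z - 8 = (z + 2)*(z^2 - 4) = (z + 2)^2*(z - 2)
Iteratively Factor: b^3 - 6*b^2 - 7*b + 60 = (b + 3)*(b^2 - 9*b + 20) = (b - 5)*(b + 3)*(b - 4)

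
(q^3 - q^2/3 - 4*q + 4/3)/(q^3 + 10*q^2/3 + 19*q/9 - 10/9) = 3*(q - 2)/(3*q + 5)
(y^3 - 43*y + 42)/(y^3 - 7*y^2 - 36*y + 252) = (y^2 + 6*y - 7)/(y^2 - y - 42)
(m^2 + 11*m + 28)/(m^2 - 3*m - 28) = (m + 7)/(m - 7)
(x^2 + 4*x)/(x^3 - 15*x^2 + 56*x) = (x + 4)/(x^2 - 15*x + 56)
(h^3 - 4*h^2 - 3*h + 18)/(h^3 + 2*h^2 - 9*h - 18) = (h - 3)/(h + 3)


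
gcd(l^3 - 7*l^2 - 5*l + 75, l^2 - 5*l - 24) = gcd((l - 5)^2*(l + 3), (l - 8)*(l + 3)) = l + 3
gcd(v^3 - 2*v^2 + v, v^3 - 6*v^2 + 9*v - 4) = v^2 - 2*v + 1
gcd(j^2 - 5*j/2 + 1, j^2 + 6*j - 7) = 1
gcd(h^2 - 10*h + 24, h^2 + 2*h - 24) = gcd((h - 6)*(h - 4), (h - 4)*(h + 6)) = h - 4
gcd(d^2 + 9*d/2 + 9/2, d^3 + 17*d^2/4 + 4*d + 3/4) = d + 3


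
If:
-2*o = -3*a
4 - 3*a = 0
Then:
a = 4/3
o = 2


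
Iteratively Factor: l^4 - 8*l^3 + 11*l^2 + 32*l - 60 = (l - 2)*(l^3 - 6*l^2 - l + 30) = (l - 5)*(l - 2)*(l^2 - l - 6) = (l - 5)*(l - 3)*(l - 2)*(l + 2)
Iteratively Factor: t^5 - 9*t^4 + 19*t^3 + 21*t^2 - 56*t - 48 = (t - 4)*(t^4 - 5*t^3 - t^2 + 17*t + 12) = (t - 4)*(t + 1)*(t^3 - 6*t^2 + 5*t + 12) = (t - 4)*(t + 1)^2*(t^2 - 7*t + 12) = (t - 4)^2*(t + 1)^2*(t - 3)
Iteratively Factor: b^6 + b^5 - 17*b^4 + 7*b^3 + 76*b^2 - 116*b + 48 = (b - 2)*(b^5 + 3*b^4 - 11*b^3 - 15*b^2 + 46*b - 24) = (b - 2)^2*(b^4 + 5*b^3 - b^2 - 17*b + 12) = (b - 2)^2*(b - 1)*(b^3 + 6*b^2 + 5*b - 12) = (b - 2)^2*(b - 1)*(b + 4)*(b^2 + 2*b - 3) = (b - 2)^2*(b - 1)^2*(b + 4)*(b + 3)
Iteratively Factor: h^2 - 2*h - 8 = (h + 2)*(h - 4)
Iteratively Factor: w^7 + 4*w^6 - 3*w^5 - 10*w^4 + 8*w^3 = (w)*(w^6 + 4*w^5 - 3*w^4 - 10*w^3 + 8*w^2) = w*(w - 1)*(w^5 + 5*w^4 + 2*w^3 - 8*w^2) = w*(w - 1)^2*(w^4 + 6*w^3 + 8*w^2) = w^2*(w - 1)^2*(w^3 + 6*w^2 + 8*w) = w^3*(w - 1)^2*(w^2 + 6*w + 8) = w^3*(w - 1)^2*(w + 4)*(w + 2)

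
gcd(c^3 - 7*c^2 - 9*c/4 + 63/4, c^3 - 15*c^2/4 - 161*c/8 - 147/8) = c^2 - 11*c/2 - 21/2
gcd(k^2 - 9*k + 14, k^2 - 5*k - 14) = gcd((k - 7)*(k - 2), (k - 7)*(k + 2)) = k - 7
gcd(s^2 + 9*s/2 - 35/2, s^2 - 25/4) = s - 5/2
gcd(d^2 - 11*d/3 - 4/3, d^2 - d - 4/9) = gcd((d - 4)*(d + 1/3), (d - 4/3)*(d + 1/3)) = d + 1/3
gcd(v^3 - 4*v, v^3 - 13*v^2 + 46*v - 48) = v - 2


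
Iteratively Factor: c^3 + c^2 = (c + 1)*(c^2) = c*(c + 1)*(c)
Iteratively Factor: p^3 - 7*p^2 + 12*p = (p - 3)*(p^2 - 4*p) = (p - 4)*(p - 3)*(p)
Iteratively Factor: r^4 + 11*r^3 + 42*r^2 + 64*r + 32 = (r + 2)*(r^3 + 9*r^2 + 24*r + 16) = (r + 2)*(r + 4)*(r^2 + 5*r + 4) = (r + 1)*(r + 2)*(r + 4)*(r + 4)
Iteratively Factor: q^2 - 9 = (q - 3)*(q + 3)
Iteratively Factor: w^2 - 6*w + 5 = (w - 1)*(w - 5)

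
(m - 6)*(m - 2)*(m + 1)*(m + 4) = m^4 - 3*m^3 - 24*m^2 + 28*m + 48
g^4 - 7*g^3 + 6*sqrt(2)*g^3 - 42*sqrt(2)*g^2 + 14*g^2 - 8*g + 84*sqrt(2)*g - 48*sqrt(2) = (g - 4)*(g - 2)*(g - 1)*(g + 6*sqrt(2))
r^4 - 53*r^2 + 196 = (r - 7)*(r - 2)*(r + 2)*(r + 7)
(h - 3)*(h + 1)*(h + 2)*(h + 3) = h^4 + 3*h^3 - 7*h^2 - 27*h - 18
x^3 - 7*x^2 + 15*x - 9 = (x - 3)^2*(x - 1)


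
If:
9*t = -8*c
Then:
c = -9*t/8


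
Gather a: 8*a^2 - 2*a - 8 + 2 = 8*a^2 - 2*a - 6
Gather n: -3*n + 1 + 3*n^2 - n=3*n^2 - 4*n + 1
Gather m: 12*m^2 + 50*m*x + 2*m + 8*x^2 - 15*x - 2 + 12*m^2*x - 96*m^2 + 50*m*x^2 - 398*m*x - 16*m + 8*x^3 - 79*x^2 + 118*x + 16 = m^2*(12*x - 84) + m*(50*x^2 - 348*x - 14) + 8*x^3 - 71*x^2 + 103*x + 14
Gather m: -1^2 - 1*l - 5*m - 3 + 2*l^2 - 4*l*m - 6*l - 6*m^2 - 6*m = 2*l^2 - 7*l - 6*m^2 + m*(-4*l - 11) - 4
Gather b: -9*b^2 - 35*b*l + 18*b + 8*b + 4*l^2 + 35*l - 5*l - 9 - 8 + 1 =-9*b^2 + b*(26 - 35*l) + 4*l^2 + 30*l - 16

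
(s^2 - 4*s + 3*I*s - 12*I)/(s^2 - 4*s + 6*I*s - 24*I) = (s + 3*I)/(s + 6*I)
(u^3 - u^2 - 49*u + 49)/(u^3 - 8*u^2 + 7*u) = (u + 7)/u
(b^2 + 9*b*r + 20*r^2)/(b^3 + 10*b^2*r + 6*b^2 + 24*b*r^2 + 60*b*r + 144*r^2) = (b + 5*r)/(b^2 + 6*b*r + 6*b + 36*r)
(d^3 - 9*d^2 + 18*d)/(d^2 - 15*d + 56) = d*(d^2 - 9*d + 18)/(d^2 - 15*d + 56)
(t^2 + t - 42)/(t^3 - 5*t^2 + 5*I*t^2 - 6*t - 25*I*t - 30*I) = (t + 7)/(t^2 + t*(1 + 5*I) + 5*I)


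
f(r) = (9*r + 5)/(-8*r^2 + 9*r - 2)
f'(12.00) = 0.01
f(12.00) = -0.11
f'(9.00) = 0.02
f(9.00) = -0.15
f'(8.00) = 0.03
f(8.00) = -0.17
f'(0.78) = 1850.48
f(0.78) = 78.66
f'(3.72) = 0.20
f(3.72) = -0.49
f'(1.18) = 20.74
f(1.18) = -6.20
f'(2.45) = 0.72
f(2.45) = -0.97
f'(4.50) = 0.12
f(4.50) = -0.37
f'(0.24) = -438.25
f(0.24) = -23.80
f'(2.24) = 0.99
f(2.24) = -1.14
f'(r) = (9*r + 5)*(16*r - 9)/(-8*r^2 + 9*r - 2)^2 + 9/(-8*r^2 + 9*r - 2)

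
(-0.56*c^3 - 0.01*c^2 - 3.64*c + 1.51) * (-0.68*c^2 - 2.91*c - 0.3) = 0.3808*c^5 + 1.6364*c^4 + 2.6723*c^3 + 9.5686*c^2 - 3.3021*c - 0.453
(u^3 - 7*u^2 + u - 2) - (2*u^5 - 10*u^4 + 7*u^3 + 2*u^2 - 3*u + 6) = -2*u^5 + 10*u^4 - 6*u^3 - 9*u^2 + 4*u - 8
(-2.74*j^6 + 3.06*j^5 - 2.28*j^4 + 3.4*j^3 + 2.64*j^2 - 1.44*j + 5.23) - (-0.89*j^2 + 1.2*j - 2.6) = -2.74*j^6 + 3.06*j^5 - 2.28*j^4 + 3.4*j^3 + 3.53*j^2 - 2.64*j + 7.83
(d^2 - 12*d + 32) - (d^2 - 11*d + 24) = 8 - d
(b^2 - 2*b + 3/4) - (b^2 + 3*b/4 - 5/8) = 11/8 - 11*b/4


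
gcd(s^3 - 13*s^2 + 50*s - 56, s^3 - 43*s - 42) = s - 7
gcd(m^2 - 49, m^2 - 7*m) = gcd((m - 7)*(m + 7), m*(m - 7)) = m - 7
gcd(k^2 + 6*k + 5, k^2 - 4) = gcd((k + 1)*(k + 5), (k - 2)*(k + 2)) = 1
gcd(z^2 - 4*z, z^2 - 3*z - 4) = z - 4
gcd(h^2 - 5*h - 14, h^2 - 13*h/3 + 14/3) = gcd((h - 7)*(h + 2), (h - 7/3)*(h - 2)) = 1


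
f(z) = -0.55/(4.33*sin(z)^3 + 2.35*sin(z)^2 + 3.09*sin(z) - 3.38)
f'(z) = -0.55*(-12.99*sin(z)^2*cos(z) - 4.7*sin(z)*cos(z) - 3.09*cos(z))/(4.33*sin(z)^3 + 2.35*sin(z)^2 + 3.09*sin(z) - 3.38)^2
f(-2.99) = 0.14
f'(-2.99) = -0.10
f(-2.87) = 0.13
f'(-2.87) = -0.09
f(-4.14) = -0.16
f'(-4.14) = -0.41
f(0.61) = 22.38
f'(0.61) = 7498.71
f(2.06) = -0.13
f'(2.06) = -0.26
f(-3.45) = 0.26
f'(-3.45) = -0.68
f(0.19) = 0.20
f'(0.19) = 0.33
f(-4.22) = -0.13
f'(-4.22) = -0.26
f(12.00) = 0.11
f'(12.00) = 0.08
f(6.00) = 0.13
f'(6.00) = 0.09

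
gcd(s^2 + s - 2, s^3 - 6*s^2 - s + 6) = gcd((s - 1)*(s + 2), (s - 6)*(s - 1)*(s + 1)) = s - 1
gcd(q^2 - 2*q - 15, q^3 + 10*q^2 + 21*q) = q + 3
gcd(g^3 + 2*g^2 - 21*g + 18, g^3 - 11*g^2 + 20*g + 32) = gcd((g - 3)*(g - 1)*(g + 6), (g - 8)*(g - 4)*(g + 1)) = 1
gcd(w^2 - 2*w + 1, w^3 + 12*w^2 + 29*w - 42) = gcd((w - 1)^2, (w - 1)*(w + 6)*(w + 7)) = w - 1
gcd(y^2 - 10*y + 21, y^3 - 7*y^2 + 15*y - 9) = y - 3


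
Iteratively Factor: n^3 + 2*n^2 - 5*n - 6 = (n + 3)*(n^2 - n - 2) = (n - 2)*(n + 3)*(n + 1)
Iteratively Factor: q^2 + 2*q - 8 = (q + 4)*(q - 2)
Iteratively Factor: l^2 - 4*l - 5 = (l - 5)*(l + 1)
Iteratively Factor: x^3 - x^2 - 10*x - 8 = (x - 4)*(x^2 + 3*x + 2) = (x - 4)*(x + 1)*(x + 2)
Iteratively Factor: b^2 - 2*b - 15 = (b - 5)*(b + 3)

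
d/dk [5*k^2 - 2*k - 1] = 10*k - 2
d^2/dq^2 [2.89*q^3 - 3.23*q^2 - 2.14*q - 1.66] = 17.34*q - 6.46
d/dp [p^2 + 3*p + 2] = 2*p + 3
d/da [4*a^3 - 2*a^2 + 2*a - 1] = 12*a^2 - 4*a + 2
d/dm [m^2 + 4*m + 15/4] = 2*m + 4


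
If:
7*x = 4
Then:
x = 4/7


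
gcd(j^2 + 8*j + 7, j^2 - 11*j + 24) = 1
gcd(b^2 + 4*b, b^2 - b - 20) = b + 4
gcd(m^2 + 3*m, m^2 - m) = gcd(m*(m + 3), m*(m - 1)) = m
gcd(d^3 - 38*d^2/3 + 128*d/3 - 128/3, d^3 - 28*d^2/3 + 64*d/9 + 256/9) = d^2 - 32*d/3 + 64/3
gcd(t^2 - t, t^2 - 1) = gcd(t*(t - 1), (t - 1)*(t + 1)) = t - 1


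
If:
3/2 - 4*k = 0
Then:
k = 3/8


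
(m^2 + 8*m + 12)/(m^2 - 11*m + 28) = (m^2 + 8*m + 12)/(m^2 - 11*m + 28)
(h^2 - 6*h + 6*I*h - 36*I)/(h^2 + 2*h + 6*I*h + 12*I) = (h - 6)/(h + 2)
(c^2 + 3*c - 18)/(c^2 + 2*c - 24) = (c - 3)/(c - 4)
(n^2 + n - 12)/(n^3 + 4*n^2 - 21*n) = (n + 4)/(n*(n + 7))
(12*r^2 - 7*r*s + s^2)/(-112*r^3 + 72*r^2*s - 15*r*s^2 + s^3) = (-3*r + s)/(28*r^2 - 11*r*s + s^2)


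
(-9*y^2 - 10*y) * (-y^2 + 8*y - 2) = 9*y^4 - 62*y^3 - 62*y^2 + 20*y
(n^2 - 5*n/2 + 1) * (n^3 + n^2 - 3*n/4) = n^5 - 3*n^4/2 - 9*n^3/4 + 23*n^2/8 - 3*n/4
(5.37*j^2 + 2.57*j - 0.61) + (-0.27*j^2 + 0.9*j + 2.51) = 5.1*j^2 + 3.47*j + 1.9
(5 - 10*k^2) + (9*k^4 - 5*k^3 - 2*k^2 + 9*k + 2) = 9*k^4 - 5*k^3 - 12*k^2 + 9*k + 7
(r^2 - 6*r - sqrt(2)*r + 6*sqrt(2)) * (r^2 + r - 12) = r^4 - 5*r^3 - sqrt(2)*r^3 - 18*r^2 + 5*sqrt(2)*r^2 + 18*sqrt(2)*r + 72*r - 72*sqrt(2)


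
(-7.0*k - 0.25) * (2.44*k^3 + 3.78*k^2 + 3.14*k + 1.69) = -17.08*k^4 - 27.07*k^3 - 22.925*k^2 - 12.615*k - 0.4225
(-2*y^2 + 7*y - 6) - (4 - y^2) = -y^2 + 7*y - 10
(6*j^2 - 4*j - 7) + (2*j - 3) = 6*j^2 - 2*j - 10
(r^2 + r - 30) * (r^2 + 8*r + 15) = r^4 + 9*r^3 - 7*r^2 - 225*r - 450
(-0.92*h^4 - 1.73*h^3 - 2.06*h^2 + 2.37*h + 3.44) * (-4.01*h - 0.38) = 3.6892*h^5 + 7.2869*h^4 + 8.918*h^3 - 8.7209*h^2 - 14.695*h - 1.3072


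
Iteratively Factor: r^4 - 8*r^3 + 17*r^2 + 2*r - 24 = (r - 3)*(r^3 - 5*r^2 + 2*r + 8) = (r - 4)*(r - 3)*(r^2 - r - 2) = (r - 4)*(r - 3)*(r - 2)*(r + 1)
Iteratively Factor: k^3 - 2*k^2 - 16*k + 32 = (k - 4)*(k^2 + 2*k - 8) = (k - 4)*(k - 2)*(k + 4)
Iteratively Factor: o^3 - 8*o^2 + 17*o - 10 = (o - 2)*(o^2 - 6*o + 5) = (o - 2)*(o - 1)*(o - 5)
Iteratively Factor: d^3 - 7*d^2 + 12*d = (d - 3)*(d^2 - 4*d) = (d - 4)*(d - 3)*(d)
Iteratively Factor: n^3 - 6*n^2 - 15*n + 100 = (n - 5)*(n^2 - n - 20) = (n - 5)*(n + 4)*(n - 5)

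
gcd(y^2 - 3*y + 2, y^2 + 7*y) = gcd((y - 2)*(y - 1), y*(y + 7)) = 1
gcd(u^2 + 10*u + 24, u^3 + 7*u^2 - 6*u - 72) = u^2 + 10*u + 24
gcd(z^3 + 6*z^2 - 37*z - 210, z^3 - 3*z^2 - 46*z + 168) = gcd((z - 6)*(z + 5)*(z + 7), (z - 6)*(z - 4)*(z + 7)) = z^2 + z - 42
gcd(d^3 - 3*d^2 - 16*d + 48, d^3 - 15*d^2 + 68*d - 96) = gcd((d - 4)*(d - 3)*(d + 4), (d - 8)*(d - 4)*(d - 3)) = d^2 - 7*d + 12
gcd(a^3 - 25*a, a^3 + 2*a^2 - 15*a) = a^2 + 5*a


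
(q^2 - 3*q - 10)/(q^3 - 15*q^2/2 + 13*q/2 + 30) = 2*(q + 2)/(2*q^2 - 5*q - 12)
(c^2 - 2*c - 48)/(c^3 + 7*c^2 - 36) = (c - 8)/(c^2 + c - 6)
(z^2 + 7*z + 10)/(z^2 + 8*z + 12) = (z + 5)/(z + 6)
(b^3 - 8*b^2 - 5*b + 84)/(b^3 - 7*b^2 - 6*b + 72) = (b - 7)/(b - 6)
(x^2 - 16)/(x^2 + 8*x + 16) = (x - 4)/(x + 4)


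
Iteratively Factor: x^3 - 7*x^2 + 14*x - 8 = (x - 4)*(x^2 - 3*x + 2) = (x - 4)*(x - 1)*(x - 2)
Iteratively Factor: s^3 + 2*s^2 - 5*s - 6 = (s + 1)*(s^2 + s - 6) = (s - 2)*(s + 1)*(s + 3)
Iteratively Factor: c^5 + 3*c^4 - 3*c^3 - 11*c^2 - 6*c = (c + 1)*(c^4 + 2*c^3 - 5*c^2 - 6*c) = (c + 1)^2*(c^3 + c^2 - 6*c) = (c + 1)^2*(c + 3)*(c^2 - 2*c) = (c - 2)*(c + 1)^2*(c + 3)*(c)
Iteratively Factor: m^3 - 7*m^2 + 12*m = (m)*(m^2 - 7*m + 12) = m*(m - 4)*(m - 3)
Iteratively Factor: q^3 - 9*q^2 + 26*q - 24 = (q - 2)*(q^2 - 7*q + 12) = (q - 4)*(q - 2)*(q - 3)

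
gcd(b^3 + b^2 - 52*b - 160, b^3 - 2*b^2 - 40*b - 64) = b^2 - 4*b - 32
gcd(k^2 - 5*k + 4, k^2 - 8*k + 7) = k - 1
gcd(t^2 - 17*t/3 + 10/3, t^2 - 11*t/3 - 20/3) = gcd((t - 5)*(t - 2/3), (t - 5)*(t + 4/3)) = t - 5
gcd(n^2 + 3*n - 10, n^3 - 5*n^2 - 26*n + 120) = n + 5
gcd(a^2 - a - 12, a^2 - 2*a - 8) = a - 4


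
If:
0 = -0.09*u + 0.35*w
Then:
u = 3.88888888888889*w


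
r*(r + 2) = r^2 + 2*r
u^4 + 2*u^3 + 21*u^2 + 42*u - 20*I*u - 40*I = (u + 2)*(u - 4*I)*(u - I)*(u + 5*I)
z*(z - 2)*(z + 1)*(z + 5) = z^4 + 4*z^3 - 7*z^2 - 10*z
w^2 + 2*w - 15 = (w - 3)*(w + 5)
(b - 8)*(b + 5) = b^2 - 3*b - 40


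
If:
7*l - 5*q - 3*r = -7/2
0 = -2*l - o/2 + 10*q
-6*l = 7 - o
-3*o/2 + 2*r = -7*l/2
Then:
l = -56/15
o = -77/5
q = -91/60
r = -301/60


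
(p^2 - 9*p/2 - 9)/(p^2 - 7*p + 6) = (p + 3/2)/(p - 1)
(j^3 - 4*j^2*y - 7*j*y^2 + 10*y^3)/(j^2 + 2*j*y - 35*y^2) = (j^2 + j*y - 2*y^2)/(j + 7*y)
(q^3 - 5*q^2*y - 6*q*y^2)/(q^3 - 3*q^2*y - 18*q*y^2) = (q + y)/(q + 3*y)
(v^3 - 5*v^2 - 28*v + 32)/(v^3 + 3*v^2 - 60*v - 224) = (v - 1)/(v + 7)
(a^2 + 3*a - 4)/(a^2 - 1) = (a + 4)/(a + 1)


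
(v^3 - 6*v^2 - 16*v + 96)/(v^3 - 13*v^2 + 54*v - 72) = (v + 4)/(v - 3)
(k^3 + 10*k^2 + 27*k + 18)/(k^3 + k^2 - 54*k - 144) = (k + 1)/(k - 8)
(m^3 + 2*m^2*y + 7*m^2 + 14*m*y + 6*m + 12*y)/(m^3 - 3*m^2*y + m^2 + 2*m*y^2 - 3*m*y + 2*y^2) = (m^2 + 2*m*y + 6*m + 12*y)/(m^2 - 3*m*y + 2*y^2)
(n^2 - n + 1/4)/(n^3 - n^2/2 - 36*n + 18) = (n - 1/2)/(n^2 - 36)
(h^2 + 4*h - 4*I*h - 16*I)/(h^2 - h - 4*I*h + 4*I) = (h + 4)/(h - 1)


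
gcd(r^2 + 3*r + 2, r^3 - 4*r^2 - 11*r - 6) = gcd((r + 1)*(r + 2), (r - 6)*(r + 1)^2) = r + 1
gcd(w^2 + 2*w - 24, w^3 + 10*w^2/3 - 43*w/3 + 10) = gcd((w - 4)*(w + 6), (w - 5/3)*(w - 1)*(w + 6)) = w + 6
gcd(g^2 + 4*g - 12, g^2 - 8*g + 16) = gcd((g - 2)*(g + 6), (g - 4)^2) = 1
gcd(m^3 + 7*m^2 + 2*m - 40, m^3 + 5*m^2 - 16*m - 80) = m^2 + 9*m + 20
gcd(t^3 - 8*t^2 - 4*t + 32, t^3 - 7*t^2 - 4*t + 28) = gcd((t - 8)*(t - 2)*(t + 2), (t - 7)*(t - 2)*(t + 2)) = t^2 - 4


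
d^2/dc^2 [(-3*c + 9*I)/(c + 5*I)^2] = 6*(-c + 19*I)/(c + 5*I)^4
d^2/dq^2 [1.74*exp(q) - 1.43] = 1.74*exp(q)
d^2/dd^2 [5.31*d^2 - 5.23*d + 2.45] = 10.6200000000000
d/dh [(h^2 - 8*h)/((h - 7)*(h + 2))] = (3*h^2 - 28*h + 112)/(h^4 - 10*h^3 - 3*h^2 + 140*h + 196)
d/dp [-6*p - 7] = -6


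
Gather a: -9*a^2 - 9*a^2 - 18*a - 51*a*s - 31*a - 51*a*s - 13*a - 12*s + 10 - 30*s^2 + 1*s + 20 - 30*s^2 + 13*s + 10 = -18*a^2 + a*(-102*s - 62) - 60*s^2 + 2*s + 40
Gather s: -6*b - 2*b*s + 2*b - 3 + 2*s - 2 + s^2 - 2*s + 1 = -2*b*s - 4*b + s^2 - 4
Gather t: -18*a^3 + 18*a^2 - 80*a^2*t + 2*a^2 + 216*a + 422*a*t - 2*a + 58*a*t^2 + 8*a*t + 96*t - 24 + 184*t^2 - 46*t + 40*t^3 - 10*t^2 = -18*a^3 + 20*a^2 + 214*a + 40*t^3 + t^2*(58*a + 174) + t*(-80*a^2 + 430*a + 50) - 24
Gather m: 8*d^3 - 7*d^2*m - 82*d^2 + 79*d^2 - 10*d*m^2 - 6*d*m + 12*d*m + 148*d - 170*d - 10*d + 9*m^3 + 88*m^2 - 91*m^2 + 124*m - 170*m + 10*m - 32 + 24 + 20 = 8*d^3 - 3*d^2 - 32*d + 9*m^3 + m^2*(-10*d - 3) + m*(-7*d^2 + 6*d - 36) + 12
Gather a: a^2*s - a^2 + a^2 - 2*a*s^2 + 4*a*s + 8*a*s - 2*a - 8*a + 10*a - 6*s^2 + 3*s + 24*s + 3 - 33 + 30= a^2*s + a*(-2*s^2 + 12*s) - 6*s^2 + 27*s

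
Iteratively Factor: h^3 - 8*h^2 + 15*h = (h - 3)*(h^2 - 5*h) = (h - 5)*(h - 3)*(h)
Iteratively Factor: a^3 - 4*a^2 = (a)*(a^2 - 4*a) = a^2*(a - 4)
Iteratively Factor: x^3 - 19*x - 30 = (x + 3)*(x^2 - 3*x - 10) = (x + 2)*(x + 3)*(x - 5)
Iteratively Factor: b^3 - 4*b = (b + 2)*(b^2 - 2*b) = (b - 2)*(b + 2)*(b)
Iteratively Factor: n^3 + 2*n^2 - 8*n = (n - 2)*(n^2 + 4*n) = (n - 2)*(n + 4)*(n)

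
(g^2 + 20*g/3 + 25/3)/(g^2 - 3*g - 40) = (g + 5/3)/(g - 8)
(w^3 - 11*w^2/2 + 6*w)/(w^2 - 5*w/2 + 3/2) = w*(w - 4)/(w - 1)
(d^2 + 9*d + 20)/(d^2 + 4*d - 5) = (d + 4)/(d - 1)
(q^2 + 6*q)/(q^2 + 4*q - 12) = q/(q - 2)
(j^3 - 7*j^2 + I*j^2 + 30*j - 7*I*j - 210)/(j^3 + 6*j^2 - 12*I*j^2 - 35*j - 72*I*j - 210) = (j^2 + j*(-7 + 6*I) - 42*I)/(j^2 + j*(6 - 7*I) - 42*I)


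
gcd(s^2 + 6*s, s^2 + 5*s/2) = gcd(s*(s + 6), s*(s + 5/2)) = s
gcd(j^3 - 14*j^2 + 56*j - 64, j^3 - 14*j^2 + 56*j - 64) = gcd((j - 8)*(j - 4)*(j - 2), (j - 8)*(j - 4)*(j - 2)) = j^3 - 14*j^2 + 56*j - 64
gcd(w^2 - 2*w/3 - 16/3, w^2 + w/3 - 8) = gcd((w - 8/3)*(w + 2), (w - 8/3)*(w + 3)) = w - 8/3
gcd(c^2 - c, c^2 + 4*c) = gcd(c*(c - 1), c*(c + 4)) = c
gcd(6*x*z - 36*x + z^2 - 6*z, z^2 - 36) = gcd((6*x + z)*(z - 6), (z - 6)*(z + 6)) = z - 6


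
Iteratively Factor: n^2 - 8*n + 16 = (n - 4)*(n - 4)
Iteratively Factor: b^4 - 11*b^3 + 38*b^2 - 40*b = (b - 4)*(b^3 - 7*b^2 + 10*b) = b*(b - 4)*(b^2 - 7*b + 10) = b*(b - 4)*(b - 2)*(b - 5)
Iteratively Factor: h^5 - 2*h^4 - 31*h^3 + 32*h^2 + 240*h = (h + 3)*(h^4 - 5*h^3 - 16*h^2 + 80*h) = (h - 5)*(h + 3)*(h^3 - 16*h) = h*(h - 5)*(h + 3)*(h^2 - 16) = h*(h - 5)*(h - 4)*(h + 3)*(h + 4)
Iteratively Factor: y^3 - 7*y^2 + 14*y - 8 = (y - 2)*(y^2 - 5*y + 4) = (y - 4)*(y - 2)*(y - 1)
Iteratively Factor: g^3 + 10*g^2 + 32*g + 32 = (g + 4)*(g^2 + 6*g + 8) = (g + 4)^2*(g + 2)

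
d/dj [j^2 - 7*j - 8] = 2*j - 7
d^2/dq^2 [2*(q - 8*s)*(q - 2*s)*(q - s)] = 12*q - 44*s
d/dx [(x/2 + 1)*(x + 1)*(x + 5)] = 3*x^2/2 + 8*x + 17/2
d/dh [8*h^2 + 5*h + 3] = 16*h + 5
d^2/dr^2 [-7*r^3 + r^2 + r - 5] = 2 - 42*r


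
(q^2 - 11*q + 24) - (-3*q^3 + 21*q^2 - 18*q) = 3*q^3 - 20*q^2 + 7*q + 24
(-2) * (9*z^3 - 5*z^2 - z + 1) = -18*z^3 + 10*z^2 + 2*z - 2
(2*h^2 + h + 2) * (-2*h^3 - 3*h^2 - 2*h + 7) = -4*h^5 - 8*h^4 - 11*h^3 + 6*h^2 + 3*h + 14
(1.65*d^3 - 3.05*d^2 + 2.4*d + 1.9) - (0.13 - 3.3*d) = 1.65*d^3 - 3.05*d^2 + 5.7*d + 1.77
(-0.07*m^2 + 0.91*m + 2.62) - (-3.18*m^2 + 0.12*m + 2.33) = 3.11*m^2 + 0.79*m + 0.29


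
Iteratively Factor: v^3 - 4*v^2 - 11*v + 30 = (v + 3)*(v^2 - 7*v + 10) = (v - 2)*(v + 3)*(v - 5)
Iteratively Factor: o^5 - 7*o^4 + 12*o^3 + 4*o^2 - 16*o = (o - 2)*(o^4 - 5*o^3 + 2*o^2 + 8*o) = (o - 2)^2*(o^3 - 3*o^2 - 4*o) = (o - 4)*(o - 2)^2*(o^2 + o) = (o - 4)*(o - 2)^2*(o + 1)*(o)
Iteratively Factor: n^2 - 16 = (n + 4)*(n - 4)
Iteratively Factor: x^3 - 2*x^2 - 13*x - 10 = (x + 2)*(x^2 - 4*x - 5) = (x - 5)*(x + 2)*(x + 1)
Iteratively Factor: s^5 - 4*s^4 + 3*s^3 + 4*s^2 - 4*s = (s - 2)*(s^4 - 2*s^3 - s^2 + 2*s) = (s - 2)*(s - 1)*(s^3 - s^2 - 2*s) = (s - 2)^2*(s - 1)*(s^2 + s) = s*(s - 2)^2*(s - 1)*(s + 1)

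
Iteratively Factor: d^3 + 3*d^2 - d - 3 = (d + 3)*(d^2 - 1) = (d - 1)*(d + 3)*(d + 1)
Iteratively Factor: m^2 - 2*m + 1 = (m - 1)*(m - 1)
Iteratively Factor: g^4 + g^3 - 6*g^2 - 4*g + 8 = (g + 2)*(g^3 - g^2 - 4*g + 4) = (g - 1)*(g + 2)*(g^2 - 4) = (g - 1)*(g + 2)^2*(g - 2)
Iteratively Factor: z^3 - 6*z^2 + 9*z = (z - 3)*(z^2 - 3*z) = (z - 3)^2*(z)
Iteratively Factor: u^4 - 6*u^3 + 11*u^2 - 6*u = (u - 1)*(u^3 - 5*u^2 + 6*u) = u*(u - 1)*(u^2 - 5*u + 6) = u*(u - 2)*(u - 1)*(u - 3)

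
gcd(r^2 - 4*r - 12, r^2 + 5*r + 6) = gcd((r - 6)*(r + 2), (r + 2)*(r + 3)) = r + 2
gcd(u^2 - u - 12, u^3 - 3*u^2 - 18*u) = u + 3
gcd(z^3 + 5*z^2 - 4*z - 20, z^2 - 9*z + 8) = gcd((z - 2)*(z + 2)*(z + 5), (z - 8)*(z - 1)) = 1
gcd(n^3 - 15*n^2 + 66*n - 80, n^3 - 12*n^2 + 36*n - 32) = n^2 - 10*n + 16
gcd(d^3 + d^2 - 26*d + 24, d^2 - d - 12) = d - 4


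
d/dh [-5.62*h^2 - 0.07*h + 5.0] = -11.24*h - 0.07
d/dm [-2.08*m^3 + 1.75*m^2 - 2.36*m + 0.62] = -6.24*m^2 + 3.5*m - 2.36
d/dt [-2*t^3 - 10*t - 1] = -6*t^2 - 10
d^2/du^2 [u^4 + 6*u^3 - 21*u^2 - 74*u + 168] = 12*u^2 + 36*u - 42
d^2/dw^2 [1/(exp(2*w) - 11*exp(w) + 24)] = ((11 - 4*exp(w))*(exp(2*w) - 11*exp(w) + 24) + 2*(2*exp(w) - 11)^2*exp(w))*exp(w)/(exp(2*w) - 11*exp(w) + 24)^3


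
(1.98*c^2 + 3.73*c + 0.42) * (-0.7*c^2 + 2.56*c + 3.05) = -1.386*c^4 + 2.4578*c^3 + 15.2938*c^2 + 12.4517*c + 1.281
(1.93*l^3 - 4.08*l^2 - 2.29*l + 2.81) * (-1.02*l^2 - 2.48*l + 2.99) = -1.9686*l^5 - 0.6248*l^4 + 18.2249*l^3 - 9.3862*l^2 - 13.8159*l + 8.4019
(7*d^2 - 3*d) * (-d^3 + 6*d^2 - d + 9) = -7*d^5 + 45*d^4 - 25*d^3 + 66*d^2 - 27*d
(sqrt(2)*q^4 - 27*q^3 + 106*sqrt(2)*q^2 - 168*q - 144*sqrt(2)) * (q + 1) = sqrt(2)*q^5 - 27*q^4 + sqrt(2)*q^4 - 27*q^3 + 106*sqrt(2)*q^3 - 168*q^2 + 106*sqrt(2)*q^2 - 144*sqrt(2)*q - 168*q - 144*sqrt(2)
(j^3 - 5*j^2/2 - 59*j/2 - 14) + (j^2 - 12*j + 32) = j^3 - 3*j^2/2 - 83*j/2 + 18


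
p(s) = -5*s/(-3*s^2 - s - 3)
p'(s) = -5*s*(6*s + 1)/(-3*s^2 - s - 3)^2 - 5/(-3*s^2 - s - 3) = 15*(1 - s^2)/(9*s^4 + 6*s^3 + 19*s^2 + 6*s + 9)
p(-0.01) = -0.02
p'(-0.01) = 1.68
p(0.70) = 0.68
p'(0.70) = 0.29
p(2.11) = 0.57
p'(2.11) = -0.15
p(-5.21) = -0.33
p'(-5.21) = -0.06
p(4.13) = 0.35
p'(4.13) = -0.07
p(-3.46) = -0.49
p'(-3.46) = -0.13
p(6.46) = 0.24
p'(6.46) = -0.03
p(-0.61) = -0.87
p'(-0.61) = 0.77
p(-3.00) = -0.56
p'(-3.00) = -0.16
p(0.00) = 0.00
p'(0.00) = 1.67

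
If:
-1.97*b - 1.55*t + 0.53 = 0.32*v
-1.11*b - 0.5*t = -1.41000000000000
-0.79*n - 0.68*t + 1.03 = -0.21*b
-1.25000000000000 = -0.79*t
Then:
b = 0.56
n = 0.09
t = 1.58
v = -9.44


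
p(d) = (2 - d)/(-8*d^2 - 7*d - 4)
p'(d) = (2 - d)*(16*d + 7)/(-8*d^2 - 7*d - 4)^2 - 1/(-8*d^2 - 7*d - 4) = (8*d^2 + 7*d - (d - 2)*(16*d + 7) + 4)/(8*d^2 + 7*d + 4)^2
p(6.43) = 0.01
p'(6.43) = -0.00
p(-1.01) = -0.59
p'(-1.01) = -0.87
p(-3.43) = -0.07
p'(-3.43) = -0.03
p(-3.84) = -0.06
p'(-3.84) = -0.02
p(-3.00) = -0.09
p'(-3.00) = -0.05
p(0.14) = -0.36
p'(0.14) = 0.85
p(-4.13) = -0.05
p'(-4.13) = -0.02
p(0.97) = -0.06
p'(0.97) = 0.12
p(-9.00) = -0.02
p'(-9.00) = 0.00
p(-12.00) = -0.01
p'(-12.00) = 0.00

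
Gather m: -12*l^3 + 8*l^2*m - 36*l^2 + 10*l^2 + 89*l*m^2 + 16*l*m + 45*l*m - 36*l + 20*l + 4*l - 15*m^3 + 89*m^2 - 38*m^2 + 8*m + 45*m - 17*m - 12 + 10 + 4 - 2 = -12*l^3 - 26*l^2 - 12*l - 15*m^3 + m^2*(89*l + 51) + m*(8*l^2 + 61*l + 36)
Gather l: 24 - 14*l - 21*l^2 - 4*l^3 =-4*l^3 - 21*l^2 - 14*l + 24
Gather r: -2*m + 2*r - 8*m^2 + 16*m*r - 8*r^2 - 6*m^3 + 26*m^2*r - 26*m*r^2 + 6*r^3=-6*m^3 - 8*m^2 - 2*m + 6*r^3 + r^2*(-26*m - 8) + r*(26*m^2 + 16*m + 2)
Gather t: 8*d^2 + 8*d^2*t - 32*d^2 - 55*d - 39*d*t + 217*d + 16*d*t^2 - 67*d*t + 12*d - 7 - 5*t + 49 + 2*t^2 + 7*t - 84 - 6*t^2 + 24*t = -24*d^2 + 174*d + t^2*(16*d - 4) + t*(8*d^2 - 106*d + 26) - 42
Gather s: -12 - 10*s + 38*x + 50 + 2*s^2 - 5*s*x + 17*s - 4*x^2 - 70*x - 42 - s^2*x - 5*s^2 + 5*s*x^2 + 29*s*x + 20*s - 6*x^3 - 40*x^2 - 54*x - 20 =s^2*(-x - 3) + s*(5*x^2 + 24*x + 27) - 6*x^3 - 44*x^2 - 86*x - 24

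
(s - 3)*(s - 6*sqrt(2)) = s^2 - 6*sqrt(2)*s - 3*s + 18*sqrt(2)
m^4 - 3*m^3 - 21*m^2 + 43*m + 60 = (m - 5)*(m - 3)*(m + 1)*(m + 4)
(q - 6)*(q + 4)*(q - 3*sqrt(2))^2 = q^4 - 6*sqrt(2)*q^3 - 2*q^3 - 6*q^2 + 12*sqrt(2)*q^2 - 36*q + 144*sqrt(2)*q - 432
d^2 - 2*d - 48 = (d - 8)*(d + 6)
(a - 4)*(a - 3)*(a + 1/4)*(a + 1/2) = a^4 - 25*a^3/4 + 55*a^2/8 + 65*a/8 + 3/2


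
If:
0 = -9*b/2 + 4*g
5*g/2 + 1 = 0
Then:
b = -16/45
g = -2/5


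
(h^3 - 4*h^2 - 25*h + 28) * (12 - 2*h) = -2*h^4 + 20*h^3 + 2*h^2 - 356*h + 336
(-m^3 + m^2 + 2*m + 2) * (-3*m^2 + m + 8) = 3*m^5 - 4*m^4 - 13*m^3 + 4*m^2 + 18*m + 16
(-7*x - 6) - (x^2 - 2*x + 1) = -x^2 - 5*x - 7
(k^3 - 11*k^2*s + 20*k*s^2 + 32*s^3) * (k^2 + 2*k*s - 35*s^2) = k^5 - 9*k^4*s - 37*k^3*s^2 + 457*k^2*s^3 - 636*k*s^4 - 1120*s^5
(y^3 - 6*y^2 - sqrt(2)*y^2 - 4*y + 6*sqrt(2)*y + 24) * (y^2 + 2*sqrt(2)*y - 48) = y^5 - 6*y^4 + sqrt(2)*y^4 - 56*y^3 - 6*sqrt(2)*y^3 + 40*sqrt(2)*y^2 + 336*y^2 - 240*sqrt(2)*y + 192*y - 1152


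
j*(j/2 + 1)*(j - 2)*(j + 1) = j^4/2 + j^3/2 - 2*j^2 - 2*j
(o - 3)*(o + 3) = o^2 - 9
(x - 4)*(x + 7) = x^2 + 3*x - 28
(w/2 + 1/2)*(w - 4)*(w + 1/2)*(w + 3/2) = w^4/2 - w^3/2 - 37*w^2/8 - 41*w/8 - 3/2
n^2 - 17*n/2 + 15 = (n - 6)*(n - 5/2)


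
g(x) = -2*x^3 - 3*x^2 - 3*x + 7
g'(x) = -6*x^2 - 6*x - 3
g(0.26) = 5.98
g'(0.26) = -4.97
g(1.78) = -19.12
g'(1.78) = -32.69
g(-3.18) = 50.52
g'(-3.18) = -44.59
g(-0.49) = 7.98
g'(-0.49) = -1.50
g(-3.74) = 80.88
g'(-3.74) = -64.49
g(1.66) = -15.40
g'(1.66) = -29.49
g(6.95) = -830.16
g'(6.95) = -334.52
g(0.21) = 6.22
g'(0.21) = -4.52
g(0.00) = 7.00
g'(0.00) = -3.00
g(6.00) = -551.00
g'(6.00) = -255.00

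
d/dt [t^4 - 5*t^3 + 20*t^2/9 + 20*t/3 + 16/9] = 4*t^3 - 15*t^2 + 40*t/9 + 20/3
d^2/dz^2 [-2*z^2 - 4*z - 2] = -4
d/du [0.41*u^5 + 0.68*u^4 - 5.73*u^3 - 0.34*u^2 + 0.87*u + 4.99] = 2.05*u^4 + 2.72*u^3 - 17.19*u^2 - 0.68*u + 0.87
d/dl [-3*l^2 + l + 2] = 1 - 6*l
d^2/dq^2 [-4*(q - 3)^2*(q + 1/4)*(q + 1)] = -48*q^2 + 114*q - 14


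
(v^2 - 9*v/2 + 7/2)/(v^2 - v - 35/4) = 2*(v - 1)/(2*v + 5)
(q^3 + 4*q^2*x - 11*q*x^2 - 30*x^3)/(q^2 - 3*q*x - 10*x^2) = (-q^2 - 2*q*x + 15*x^2)/(-q + 5*x)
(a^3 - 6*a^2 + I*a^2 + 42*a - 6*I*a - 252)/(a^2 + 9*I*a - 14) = (a^2 - 6*a*(1 + I) + 36*I)/(a + 2*I)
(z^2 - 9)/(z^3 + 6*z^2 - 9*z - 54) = 1/(z + 6)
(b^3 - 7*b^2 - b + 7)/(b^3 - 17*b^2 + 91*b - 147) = (b^2 - 1)/(b^2 - 10*b + 21)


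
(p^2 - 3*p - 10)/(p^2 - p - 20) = (p + 2)/(p + 4)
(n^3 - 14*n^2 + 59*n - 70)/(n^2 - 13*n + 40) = (n^2 - 9*n + 14)/(n - 8)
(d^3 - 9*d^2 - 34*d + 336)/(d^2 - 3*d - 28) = (d^2 - 2*d - 48)/(d + 4)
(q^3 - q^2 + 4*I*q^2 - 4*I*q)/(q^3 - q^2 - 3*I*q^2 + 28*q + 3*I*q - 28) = q/(q - 7*I)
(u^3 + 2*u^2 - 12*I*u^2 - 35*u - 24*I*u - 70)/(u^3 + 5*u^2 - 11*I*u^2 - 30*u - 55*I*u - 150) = (u^2 + u*(2 - 7*I) - 14*I)/(u^2 + u*(5 - 6*I) - 30*I)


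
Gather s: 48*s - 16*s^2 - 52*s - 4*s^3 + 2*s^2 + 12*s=-4*s^3 - 14*s^2 + 8*s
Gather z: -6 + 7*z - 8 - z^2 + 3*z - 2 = -z^2 + 10*z - 16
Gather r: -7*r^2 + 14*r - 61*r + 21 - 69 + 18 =-7*r^2 - 47*r - 30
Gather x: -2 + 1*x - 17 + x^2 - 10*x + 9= x^2 - 9*x - 10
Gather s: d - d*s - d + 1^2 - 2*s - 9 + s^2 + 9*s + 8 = s^2 + s*(7 - d)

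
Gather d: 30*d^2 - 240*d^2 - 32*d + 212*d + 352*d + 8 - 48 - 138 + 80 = -210*d^2 + 532*d - 98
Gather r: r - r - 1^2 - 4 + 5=0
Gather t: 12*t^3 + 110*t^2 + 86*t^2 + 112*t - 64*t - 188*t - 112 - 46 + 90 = 12*t^3 + 196*t^2 - 140*t - 68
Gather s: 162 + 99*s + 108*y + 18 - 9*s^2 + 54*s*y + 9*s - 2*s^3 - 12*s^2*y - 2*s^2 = -2*s^3 + s^2*(-12*y - 11) + s*(54*y + 108) + 108*y + 180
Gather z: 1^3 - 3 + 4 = 2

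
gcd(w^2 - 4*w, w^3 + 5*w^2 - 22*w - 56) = w - 4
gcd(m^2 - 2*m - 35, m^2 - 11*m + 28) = m - 7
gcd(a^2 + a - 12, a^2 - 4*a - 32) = a + 4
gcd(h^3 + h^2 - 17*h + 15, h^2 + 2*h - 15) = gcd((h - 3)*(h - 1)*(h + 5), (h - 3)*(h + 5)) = h^2 + 2*h - 15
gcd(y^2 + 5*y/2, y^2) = y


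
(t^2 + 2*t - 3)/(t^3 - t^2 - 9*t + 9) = 1/(t - 3)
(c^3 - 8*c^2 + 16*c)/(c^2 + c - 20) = c*(c - 4)/(c + 5)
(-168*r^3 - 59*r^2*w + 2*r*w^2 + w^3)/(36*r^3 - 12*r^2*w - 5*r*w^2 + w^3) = (-56*r^2 - r*w + w^2)/(12*r^2 - 8*r*w + w^2)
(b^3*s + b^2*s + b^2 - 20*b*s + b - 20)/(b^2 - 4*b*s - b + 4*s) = (b^3*s + b^2*s + b^2 - 20*b*s + b - 20)/(b^2 - 4*b*s - b + 4*s)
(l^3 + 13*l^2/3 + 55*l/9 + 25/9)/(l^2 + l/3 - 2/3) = (9*l^2 + 30*l + 25)/(3*(3*l - 2))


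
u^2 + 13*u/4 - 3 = (u - 3/4)*(u + 4)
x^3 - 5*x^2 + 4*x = x*(x - 4)*(x - 1)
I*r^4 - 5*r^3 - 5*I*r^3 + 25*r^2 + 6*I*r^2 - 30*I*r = r*(r - 5)*(r + 6*I)*(I*r + 1)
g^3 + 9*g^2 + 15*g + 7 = (g + 1)^2*(g + 7)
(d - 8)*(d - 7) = d^2 - 15*d + 56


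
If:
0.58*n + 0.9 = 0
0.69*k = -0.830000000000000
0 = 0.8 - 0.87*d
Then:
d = 0.92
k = -1.20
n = -1.55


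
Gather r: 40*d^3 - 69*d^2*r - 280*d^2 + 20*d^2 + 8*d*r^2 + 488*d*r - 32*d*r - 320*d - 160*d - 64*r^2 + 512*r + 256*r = 40*d^3 - 260*d^2 - 480*d + r^2*(8*d - 64) + r*(-69*d^2 + 456*d + 768)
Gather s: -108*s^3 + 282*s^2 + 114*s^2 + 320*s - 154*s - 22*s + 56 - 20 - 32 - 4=-108*s^3 + 396*s^2 + 144*s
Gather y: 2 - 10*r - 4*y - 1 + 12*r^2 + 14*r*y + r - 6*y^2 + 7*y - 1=12*r^2 - 9*r - 6*y^2 + y*(14*r + 3)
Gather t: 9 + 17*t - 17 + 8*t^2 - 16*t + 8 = 8*t^2 + t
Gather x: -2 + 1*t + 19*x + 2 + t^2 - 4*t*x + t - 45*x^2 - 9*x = t^2 + 2*t - 45*x^2 + x*(10 - 4*t)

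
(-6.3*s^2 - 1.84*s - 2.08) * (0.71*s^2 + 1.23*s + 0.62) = -4.473*s^4 - 9.0554*s^3 - 7.646*s^2 - 3.6992*s - 1.2896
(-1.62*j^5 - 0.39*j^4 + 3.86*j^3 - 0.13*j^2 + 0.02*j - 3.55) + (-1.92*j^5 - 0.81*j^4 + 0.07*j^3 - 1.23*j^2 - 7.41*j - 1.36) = -3.54*j^5 - 1.2*j^4 + 3.93*j^3 - 1.36*j^2 - 7.39*j - 4.91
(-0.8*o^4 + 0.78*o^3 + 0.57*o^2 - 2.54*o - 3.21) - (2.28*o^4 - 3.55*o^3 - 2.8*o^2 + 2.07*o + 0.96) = -3.08*o^4 + 4.33*o^3 + 3.37*o^2 - 4.61*o - 4.17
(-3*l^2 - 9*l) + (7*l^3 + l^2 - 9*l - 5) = 7*l^3 - 2*l^2 - 18*l - 5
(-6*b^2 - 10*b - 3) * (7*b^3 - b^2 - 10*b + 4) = -42*b^5 - 64*b^4 + 49*b^3 + 79*b^2 - 10*b - 12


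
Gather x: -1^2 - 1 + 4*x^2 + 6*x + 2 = 4*x^2 + 6*x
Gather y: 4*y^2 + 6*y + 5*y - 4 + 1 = 4*y^2 + 11*y - 3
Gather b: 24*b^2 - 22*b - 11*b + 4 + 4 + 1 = 24*b^2 - 33*b + 9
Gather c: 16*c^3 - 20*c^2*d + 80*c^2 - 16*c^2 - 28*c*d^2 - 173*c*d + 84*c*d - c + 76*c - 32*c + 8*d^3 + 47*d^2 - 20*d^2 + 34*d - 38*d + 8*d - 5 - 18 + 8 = 16*c^3 + c^2*(64 - 20*d) + c*(-28*d^2 - 89*d + 43) + 8*d^3 + 27*d^2 + 4*d - 15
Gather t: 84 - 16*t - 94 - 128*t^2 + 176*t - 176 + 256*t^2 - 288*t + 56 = 128*t^2 - 128*t - 130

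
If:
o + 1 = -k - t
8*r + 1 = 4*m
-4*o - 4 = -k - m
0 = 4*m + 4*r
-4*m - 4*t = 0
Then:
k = 1/20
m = 1/12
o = -29/30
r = -1/12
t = -1/12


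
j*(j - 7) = j^2 - 7*j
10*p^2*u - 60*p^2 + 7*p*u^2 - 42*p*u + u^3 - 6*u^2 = (2*p + u)*(5*p + u)*(u - 6)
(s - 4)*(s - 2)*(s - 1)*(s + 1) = s^4 - 6*s^3 + 7*s^2 + 6*s - 8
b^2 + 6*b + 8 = (b + 2)*(b + 4)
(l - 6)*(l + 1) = l^2 - 5*l - 6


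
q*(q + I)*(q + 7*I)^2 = q^4 + 15*I*q^3 - 63*q^2 - 49*I*q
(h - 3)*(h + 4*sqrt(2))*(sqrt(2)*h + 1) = sqrt(2)*h^3 - 3*sqrt(2)*h^2 + 9*h^2 - 27*h + 4*sqrt(2)*h - 12*sqrt(2)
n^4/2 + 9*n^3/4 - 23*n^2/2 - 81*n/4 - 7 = (n/2 + 1/2)*(n - 4)*(n + 1/2)*(n + 7)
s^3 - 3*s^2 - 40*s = s*(s - 8)*(s + 5)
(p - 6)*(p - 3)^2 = p^3 - 12*p^2 + 45*p - 54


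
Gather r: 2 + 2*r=2*r + 2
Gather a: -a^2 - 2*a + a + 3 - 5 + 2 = -a^2 - a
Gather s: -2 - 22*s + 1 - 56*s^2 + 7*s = -56*s^2 - 15*s - 1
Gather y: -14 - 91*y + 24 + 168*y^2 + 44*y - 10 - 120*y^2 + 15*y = 48*y^2 - 32*y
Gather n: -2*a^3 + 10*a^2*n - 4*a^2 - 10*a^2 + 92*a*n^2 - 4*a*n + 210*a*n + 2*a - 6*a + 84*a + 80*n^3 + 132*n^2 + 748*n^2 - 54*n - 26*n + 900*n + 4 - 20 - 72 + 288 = -2*a^3 - 14*a^2 + 80*a + 80*n^3 + n^2*(92*a + 880) + n*(10*a^2 + 206*a + 820) + 200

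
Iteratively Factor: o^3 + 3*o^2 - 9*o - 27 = (o + 3)*(o^2 - 9) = (o + 3)^2*(o - 3)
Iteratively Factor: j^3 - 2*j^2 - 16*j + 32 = (j - 2)*(j^2 - 16) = (j - 4)*(j - 2)*(j + 4)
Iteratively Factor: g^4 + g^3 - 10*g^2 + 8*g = (g - 2)*(g^3 + 3*g^2 - 4*g) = (g - 2)*(g - 1)*(g^2 + 4*g) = g*(g - 2)*(g - 1)*(g + 4)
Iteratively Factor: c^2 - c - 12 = (c + 3)*(c - 4)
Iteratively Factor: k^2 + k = (k)*(k + 1)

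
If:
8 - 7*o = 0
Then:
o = 8/7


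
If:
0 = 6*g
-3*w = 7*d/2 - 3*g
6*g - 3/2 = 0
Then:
No Solution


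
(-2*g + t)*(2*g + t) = -4*g^2 + t^2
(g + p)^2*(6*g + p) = 6*g^3 + 13*g^2*p + 8*g*p^2 + p^3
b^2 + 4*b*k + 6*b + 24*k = (b + 6)*(b + 4*k)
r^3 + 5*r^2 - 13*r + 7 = (r - 1)^2*(r + 7)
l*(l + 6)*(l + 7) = l^3 + 13*l^2 + 42*l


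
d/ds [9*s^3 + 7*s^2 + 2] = s*(27*s + 14)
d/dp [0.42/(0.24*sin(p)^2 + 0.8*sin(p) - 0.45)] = -(0.2016*sin(p) + 0.336)*cos(p)/(0.24*sin(p)^2 + 0.8*sin(p) - 0.45)^2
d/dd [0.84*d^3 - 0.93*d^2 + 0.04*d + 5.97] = 2.52*d^2 - 1.86*d + 0.04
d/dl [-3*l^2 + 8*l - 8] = 8 - 6*l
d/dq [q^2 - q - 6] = 2*q - 1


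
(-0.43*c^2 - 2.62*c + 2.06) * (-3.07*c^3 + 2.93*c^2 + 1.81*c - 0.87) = 1.3201*c^5 + 6.7835*c^4 - 14.7791*c^3 + 1.6677*c^2 + 6.008*c - 1.7922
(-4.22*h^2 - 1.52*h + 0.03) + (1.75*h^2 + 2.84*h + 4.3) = -2.47*h^2 + 1.32*h + 4.33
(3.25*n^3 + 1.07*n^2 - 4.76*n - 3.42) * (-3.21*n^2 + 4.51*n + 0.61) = -10.4325*n^5 + 11.2228*n^4 + 22.0878*n^3 - 9.8367*n^2 - 18.3278*n - 2.0862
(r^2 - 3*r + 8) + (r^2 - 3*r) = 2*r^2 - 6*r + 8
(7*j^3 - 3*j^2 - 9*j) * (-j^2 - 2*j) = -7*j^5 - 11*j^4 + 15*j^3 + 18*j^2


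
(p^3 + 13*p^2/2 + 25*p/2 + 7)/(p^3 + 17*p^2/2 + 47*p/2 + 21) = (p + 1)/(p + 3)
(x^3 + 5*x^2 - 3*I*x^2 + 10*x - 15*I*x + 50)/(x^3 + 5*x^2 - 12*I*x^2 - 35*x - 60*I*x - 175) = (x + 2*I)/(x - 7*I)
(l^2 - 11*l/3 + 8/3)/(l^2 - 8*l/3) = (l - 1)/l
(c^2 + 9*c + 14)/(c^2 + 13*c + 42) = (c + 2)/(c + 6)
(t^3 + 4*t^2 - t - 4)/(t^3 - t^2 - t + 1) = (t + 4)/(t - 1)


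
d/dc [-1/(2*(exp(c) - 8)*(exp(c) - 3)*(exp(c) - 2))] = ((exp(c) - 8)*(exp(c) - 3) + (exp(c) - 8)*(exp(c) - 2) + (exp(c) - 3)*(exp(c) - 2))*exp(c)/(2*(exp(c) - 8)^2*(exp(c) - 3)^2*(exp(c) - 2)^2)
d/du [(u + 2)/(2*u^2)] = (-u - 4)/(2*u^3)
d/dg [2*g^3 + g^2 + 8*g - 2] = 6*g^2 + 2*g + 8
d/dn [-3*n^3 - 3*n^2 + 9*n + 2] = -9*n^2 - 6*n + 9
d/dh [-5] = 0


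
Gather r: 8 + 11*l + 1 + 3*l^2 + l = 3*l^2 + 12*l + 9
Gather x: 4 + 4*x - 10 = 4*x - 6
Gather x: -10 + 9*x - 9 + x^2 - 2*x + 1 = x^2 + 7*x - 18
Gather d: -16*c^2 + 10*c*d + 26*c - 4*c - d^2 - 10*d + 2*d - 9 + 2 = -16*c^2 + 22*c - d^2 + d*(10*c - 8) - 7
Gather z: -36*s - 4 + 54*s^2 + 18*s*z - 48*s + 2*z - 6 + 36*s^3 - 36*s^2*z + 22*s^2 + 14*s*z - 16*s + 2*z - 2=36*s^3 + 76*s^2 - 100*s + z*(-36*s^2 + 32*s + 4) - 12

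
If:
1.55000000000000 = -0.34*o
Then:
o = -4.56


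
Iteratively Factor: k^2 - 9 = (k + 3)*(k - 3)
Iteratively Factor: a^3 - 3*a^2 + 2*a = (a)*(a^2 - 3*a + 2) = a*(a - 1)*(a - 2)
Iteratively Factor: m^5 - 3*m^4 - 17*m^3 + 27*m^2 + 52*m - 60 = (m + 3)*(m^4 - 6*m^3 + m^2 + 24*m - 20) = (m - 2)*(m + 3)*(m^3 - 4*m^2 - 7*m + 10) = (m - 5)*(m - 2)*(m + 3)*(m^2 + m - 2) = (m - 5)*(m - 2)*(m + 2)*(m + 3)*(m - 1)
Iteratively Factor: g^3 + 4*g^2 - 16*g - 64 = (g + 4)*(g^2 - 16) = (g - 4)*(g + 4)*(g + 4)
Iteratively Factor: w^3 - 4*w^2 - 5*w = (w - 5)*(w^2 + w) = (w - 5)*(w + 1)*(w)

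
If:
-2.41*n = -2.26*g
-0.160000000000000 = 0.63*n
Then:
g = -0.27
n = -0.25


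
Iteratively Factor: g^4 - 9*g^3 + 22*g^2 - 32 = (g - 2)*(g^3 - 7*g^2 + 8*g + 16) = (g - 4)*(g - 2)*(g^2 - 3*g - 4) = (g - 4)^2*(g - 2)*(g + 1)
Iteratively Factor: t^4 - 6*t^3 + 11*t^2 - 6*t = (t - 2)*(t^3 - 4*t^2 + 3*t) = (t - 2)*(t - 1)*(t^2 - 3*t) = t*(t - 2)*(t - 1)*(t - 3)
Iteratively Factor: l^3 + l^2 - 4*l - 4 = (l - 2)*(l^2 + 3*l + 2) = (l - 2)*(l + 1)*(l + 2)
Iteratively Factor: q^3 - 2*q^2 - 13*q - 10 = (q + 2)*(q^2 - 4*q - 5) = (q + 1)*(q + 2)*(q - 5)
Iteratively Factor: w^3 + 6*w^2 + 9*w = (w + 3)*(w^2 + 3*w) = w*(w + 3)*(w + 3)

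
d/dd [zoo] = 0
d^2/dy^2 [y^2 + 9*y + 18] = 2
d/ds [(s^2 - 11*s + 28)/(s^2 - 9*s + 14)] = 2/(s^2 - 4*s + 4)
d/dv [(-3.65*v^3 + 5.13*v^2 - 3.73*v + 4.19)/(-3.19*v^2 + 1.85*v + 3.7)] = (11.6435*v^4 - 13.505*v^3 - 42.9232*v^2 + 64.6942*v - 21.5525)/(10.1761*v^4 - 11.803*v^3 - 20.1835*v^2 + 13.69*v + 13.69)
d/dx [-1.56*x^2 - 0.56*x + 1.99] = -3.12*x - 0.56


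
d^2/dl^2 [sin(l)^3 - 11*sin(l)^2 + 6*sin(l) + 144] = -9*sin(l)^3 + 44*sin(l)^2 - 22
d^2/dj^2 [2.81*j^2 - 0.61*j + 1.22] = 5.62000000000000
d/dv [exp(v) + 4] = exp(v)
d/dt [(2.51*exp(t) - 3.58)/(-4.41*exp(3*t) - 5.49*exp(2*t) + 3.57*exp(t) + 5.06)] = (22.1382*exp(3*t) - 33.5835*exp(2*t) - 39.3084*exp(t) + 25.4812)*exp(t)/(19.4481*exp(6*t) + 48.4218*exp(5*t) - 1.3473*exp(4*t) - 83.8278*exp(3*t) - 42.8139*exp(2*t) + 36.1284*exp(t) + 25.6036)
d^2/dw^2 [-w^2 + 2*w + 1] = -2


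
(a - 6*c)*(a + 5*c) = a^2 - a*c - 30*c^2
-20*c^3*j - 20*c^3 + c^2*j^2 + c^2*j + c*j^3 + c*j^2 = (-4*c + j)*(5*c + j)*(c*j + c)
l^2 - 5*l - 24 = (l - 8)*(l + 3)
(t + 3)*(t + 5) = t^2 + 8*t + 15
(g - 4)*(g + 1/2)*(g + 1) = g^3 - 5*g^2/2 - 11*g/2 - 2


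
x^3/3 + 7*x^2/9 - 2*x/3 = x*(x/3 + 1)*(x - 2/3)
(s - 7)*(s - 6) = s^2 - 13*s + 42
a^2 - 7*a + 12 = (a - 4)*(a - 3)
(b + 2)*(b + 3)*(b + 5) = b^3 + 10*b^2 + 31*b + 30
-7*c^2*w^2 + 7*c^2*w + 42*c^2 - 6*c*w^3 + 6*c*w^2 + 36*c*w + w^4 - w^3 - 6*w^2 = (-7*c + w)*(c + w)*(w - 3)*(w + 2)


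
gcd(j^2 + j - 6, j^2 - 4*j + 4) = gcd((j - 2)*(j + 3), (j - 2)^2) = j - 2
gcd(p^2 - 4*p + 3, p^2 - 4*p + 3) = p^2 - 4*p + 3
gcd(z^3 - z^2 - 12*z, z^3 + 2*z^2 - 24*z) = z^2 - 4*z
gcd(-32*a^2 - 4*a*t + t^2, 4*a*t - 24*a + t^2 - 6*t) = 4*a + t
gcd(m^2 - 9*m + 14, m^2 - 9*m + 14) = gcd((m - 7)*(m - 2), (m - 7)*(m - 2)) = m^2 - 9*m + 14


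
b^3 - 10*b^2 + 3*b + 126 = (b - 7)*(b - 6)*(b + 3)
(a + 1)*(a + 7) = a^2 + 8*a + 7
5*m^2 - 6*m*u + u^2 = (-5*m + u)*(-m + u)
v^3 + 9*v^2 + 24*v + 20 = (v + 2)^2*(v + 5)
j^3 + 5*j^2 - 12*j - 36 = (j - 3)*(j + 2)*(j + 6)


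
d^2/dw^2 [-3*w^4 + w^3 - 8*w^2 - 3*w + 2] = -36*w^2 + 6*w - 16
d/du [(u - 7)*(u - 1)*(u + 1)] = 3*u^2 - 14*u - 1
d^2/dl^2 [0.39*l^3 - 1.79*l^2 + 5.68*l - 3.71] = 2.34*l - 3.58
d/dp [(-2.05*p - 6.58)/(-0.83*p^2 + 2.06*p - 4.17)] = (-1.7015*p^2 - 10.9228*p + 22.1033)/(0.6889*p^4 - 3.4196*p^3 + 11.1658*p^2 - 17.1804*p + 17.3889)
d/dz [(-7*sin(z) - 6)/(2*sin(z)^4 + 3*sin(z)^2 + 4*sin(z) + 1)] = (42*(1 - cos(z)^2)^2 + 72*sin(z) - 12*sin(3*z) - 21*cos(z)^2 + 38)*cos(z)/(2*(1 - cos(z)^2)^2 + 4*sin(z) - 3*cos(z)^2 + 4)^2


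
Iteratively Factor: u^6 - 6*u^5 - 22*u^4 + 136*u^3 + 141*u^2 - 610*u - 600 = (u + 4)*(u^5 - 10*u^4 + 18*u^3 + 64*u^2 - 115*u - 150) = (u - 3)*(u + 4)*(u^4 - 7*u^3 - 3*u^2 + 55*u + 50) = (u - 5)*(u - 3)*(u + 4)*(u^3 - 2*u^2 - 13*u - 10) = (u - 5)^2*(u - 3)*(u + 4)*(u^2 + 3*u + 2) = (u - 5)^2*(u - 3)*(u + 1)*(u + 4)*(u + 2)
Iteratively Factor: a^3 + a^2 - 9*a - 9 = (a + 3)*(a^2 - 2*a - 3) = (a + 1)*(a + 3)*(a - 3)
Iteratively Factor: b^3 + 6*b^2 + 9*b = (b)*(b^2 + 6*b + 9) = b*(b + 3)*(b + 3)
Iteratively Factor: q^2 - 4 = (q + 2)*(q - 2)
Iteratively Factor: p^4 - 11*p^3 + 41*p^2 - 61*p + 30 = (p - 2)*(p^3 - 9*p^2 + 23*p - 15) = (p - 3)*(p - 2)*(p^2 - 6*p + 5) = (p - 3)*(p - 2)*(p - 1)*(p - 5)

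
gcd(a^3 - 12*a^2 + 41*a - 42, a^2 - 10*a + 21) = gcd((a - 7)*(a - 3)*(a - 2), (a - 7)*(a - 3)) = a^2 - 10*a + 21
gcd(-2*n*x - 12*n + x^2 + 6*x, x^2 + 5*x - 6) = x + 6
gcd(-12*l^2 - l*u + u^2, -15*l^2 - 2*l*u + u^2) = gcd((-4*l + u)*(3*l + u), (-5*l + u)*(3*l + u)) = 3*l + u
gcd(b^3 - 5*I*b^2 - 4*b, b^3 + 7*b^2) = b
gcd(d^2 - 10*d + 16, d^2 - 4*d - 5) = 1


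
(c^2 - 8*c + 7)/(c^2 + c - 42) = (c^2 - 8*c + 7)/(c^2 + c - 42)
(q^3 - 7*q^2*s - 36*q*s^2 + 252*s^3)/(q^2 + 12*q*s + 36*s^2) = (q^2 - 13*q*s + 42*s^2)/(q + 6*s)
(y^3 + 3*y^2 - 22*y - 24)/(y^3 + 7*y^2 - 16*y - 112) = (y^2 + 7*y + 6)/(y^2 + 11*y + 28)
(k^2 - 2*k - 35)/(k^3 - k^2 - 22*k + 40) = (k - 7)/(k^2 - 6*k + 8)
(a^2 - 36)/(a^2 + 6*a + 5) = (a^2 - 36)/(a^2 + 6*a + 5)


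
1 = 1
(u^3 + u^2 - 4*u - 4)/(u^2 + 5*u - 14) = (u^2 + 3*u + 2)/(u + 7)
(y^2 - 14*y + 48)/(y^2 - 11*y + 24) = (y - 6)/(y - 3)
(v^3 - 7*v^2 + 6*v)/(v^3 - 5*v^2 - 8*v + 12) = v/(v + 2)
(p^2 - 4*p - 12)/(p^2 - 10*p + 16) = (p^2 - 4*p - 12)/(p^2 - 10*p + 16)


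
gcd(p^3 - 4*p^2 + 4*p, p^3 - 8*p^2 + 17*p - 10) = p - 2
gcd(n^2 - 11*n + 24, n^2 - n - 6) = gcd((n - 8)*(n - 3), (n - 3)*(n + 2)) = n - 3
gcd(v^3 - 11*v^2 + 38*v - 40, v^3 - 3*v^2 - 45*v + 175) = v - 5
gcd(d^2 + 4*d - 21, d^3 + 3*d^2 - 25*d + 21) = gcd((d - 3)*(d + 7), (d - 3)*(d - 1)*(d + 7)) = d^2 + 4*d - 21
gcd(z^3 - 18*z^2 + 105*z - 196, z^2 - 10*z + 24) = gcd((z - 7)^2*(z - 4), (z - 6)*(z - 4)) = z - 4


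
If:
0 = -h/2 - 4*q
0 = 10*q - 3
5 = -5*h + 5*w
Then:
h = -12/5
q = 3/10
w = -7/5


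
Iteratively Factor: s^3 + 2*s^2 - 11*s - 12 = (s - 3)*(s^2 + 5*s + 4) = (s - 3)*(s + 4)*(s + 1)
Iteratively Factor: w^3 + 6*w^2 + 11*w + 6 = (w + 2)*(w^2 + 4*w + 3) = (w + 2)*(w + 3)*(w + 1)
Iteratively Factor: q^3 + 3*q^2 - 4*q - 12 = (q - 2)*(q^2 + 5*q + 6) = (q - 2)*(q + 2)*(q + 3)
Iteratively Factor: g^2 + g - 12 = (g + 4)*(g - 3)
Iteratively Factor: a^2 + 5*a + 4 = (a + 1)*(a + 4)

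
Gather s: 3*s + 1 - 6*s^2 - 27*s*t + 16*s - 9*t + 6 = -6*s^2 + s*(19 - 27*t) - 9*t + 7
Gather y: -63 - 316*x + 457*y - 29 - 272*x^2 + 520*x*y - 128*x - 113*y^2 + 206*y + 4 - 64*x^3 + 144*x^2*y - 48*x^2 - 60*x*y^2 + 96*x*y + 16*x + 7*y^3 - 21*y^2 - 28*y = -64*x^3 - 320*x^2 - 428*x + 7*y^3 + y^2*(-60*x - 134) + y*(144*x^2 + 616*x + 635) - 88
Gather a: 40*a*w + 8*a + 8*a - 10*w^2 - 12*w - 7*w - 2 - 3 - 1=a*(40*w + 16) - 10*w^2 - 19*w - 6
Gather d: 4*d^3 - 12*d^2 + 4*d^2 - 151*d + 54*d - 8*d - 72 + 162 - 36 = 4*d^3 - 8*d^2 - 105*d + 54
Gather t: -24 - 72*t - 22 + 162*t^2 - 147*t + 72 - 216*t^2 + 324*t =-54*t^2 + 105*t + 26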